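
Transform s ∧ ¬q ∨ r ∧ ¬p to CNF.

s ∧ ¬q ∨ r ∧ ¬p
= (s ∨ r) ∧ (s ∨ ¬p) ∧ (¬q ∨ r) ∧ (¬q ∨ ¬p)   — distribute ∨ over ∧

(s ∨ r) ∧ (s ∨ ¬p) ∧ (¬q ∨ r) ∧ (¬q ∨ ¬p)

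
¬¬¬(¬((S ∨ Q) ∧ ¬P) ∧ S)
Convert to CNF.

¬¬¬(¬((S ∨ Q) ∧ ¬P) ∧ S)
= ¬(¬((S ∨ Q) ∧ ¬P) ∧ S)   — double negation
= ¬¬((S ∨ Q) ∧ ¬P) ∨ ¬S   — De Morgan
= ((S ∨ Q) ∧ ¬P) ∨ ¬S   — double negation
= (S ∨ Q ∨ ¬S) ∧ (¬P ∨ ¬S)   — distribute ∨ over ∧
= ¬P ∨ ¬S   — simplify

¬P ∨ ¬S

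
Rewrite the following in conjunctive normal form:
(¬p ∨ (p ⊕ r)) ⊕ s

(¬p ∨ (p ⊕ r)) ⊕ s
= (¬p ∨ (p ⊕ r) ∨ s) ∧ ¬((¬p ∨ (p ⊕ r)) ∧ s)   [expand ⊕]
= (¬p ∨ ((p ∨ r) ∧ ¬(p ∧ r)) ∨ s) ∧ ¬((¬p ∨ (p ⊕ r)) ∧ s)   [expand ⊕]
= (¬p ∨ ((p ∨ r) ∧ ¬(p ∧ r)) ∨ s) ∧ ¬((¬p ∨ ((p ∨ r) ∧ ¬(p ∧ r))) ∧ s)   [expand ⊕]
= (¬p ∨ ((p ∨ r) ∧ (¬p ∨ ¬r)) ∨ s) ∧ ¬((¬p ∨ ((p ∨ r) ∧ ¬(p ∧ r))) ∧ s)   [De Morgan]
= (¬p ∨ ((p ∨ r) ∧ (¬p ∨ ¬r)) ∨ s) ∧ (¬(¬p ∨ ((p ∨ r) ∧ ¬(p ∧ r))) ∨ ¬s)   [De Morgan]
= (¬p ∨ ((p ∨ r) ∧ (¬p ∨ ¬r)) ∨ s) ∧ ((¬¬p ∧ ¬((p ∨ r) ∧ ¬(p ∧ r))) ∨ ¬s)   [De Morgan]
= (¬p ∨ ((p ∨ r) ∧ (¬p ∨ ¬r)) ∨ s) ∧ ((p ∧ ¬((p ∨ r) ∧ ¬(p ∧ r))) ∨ ¬s)   [double negation]
= (¬p ∨ ((p ∨ r) ∧ (¬p ∨ ¬r)) ∨ s) ∧ ((p ∧ (¬(p ∨ r) ∨ ¬¬(p ∧ r))) ∨ ¬s)   [De Morgan]
= (¬p ∨ ((p ∨ r) ∧ (¬p ∨ ¬r)) ∨ s) ∧ ((p ∧ ((¬p ∧ ¬r) ∨ ¬¬(p ∧ r))) ∨ ¬s)   [De Morgan]
= (¬p ∨ ((p ∨ r) ∧ (¬p ∨ ¬r)) ∨ s) ∧ ((p ∧ ((¬p ∧ ¬r) ∨ (p ∧ r))) ∨ ¬s)   [double negation]
= (¬p ∨ p ∨ r ∨ s) ∧ (¬p ∨ ¬p ∨ ¬r ∨ s) ∧ (p ∨ ¬s) ∧ (¬p ∨ p ∨ ¬s) ∧ (¬p ∨ r ∨ ¬s) ∧ (¬r ∨ p ∨ ¬s) ∧ (¬r ∨ r ∨ ¬s)   [distribute ∨ over ∧]
= (¬p ∨ ¬r ∨ s) ∧ (p ∨ ¬s) ∧ (¬p ∨ r ∨ ¬s)   [simplify]

(¬p ∨ ¬r ∨ s) ∧ (p ∨ ¬s) ∧ (¬p ∨ r ∨ ¬s)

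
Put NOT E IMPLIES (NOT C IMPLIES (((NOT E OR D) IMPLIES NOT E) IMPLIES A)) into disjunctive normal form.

E OR C OR A

NOT E IMPLIES (NOT C IMPLIES (((NOT E OR D) IMPLIES NOT E) IMPLIES A))
= NOT NOT E OR (NOT C IMPLIES (((NOT E OR D) IMPLIES NOT E) IMPLIES A))   [eliminate IMPLIES]
= NOT NOT E OR NOT NOT C OR (((NOT E OR D) IMPLIES NOT E) IMPLIES A)   [eliminate IMPLIES]
= NOT NOT E OR NOT NOT C OR NOT ((NOT E OR D) IMPLIES NOT E) OR A   [eliminate IMPLIES]
= NOT NOT E OR NOT NOT C OR NOT (NOT (NOT E OR D) OR NOT E) OR A   [eliminate IMPLIES]
= E OR NOT NOT C OR NOT (NOT (NOT E OR D) OR NOT E) OR A   [double negation]
= E OR C OR NOT (NOT (NOT E OR D) OR NOT E) OR A   [double negation]
= E OR C OR (NOT NOT (NOT E OR D) AND NOT NOT E) OR A   [De Morgan]
= E OR C OR ((NOT E OR D) AND NOT NOT E) OR A   [double negation]
= E OR C OR ((NOT E OR D) AND E) OR A   [double negation]
= E OR C OR (NOT E AND E) OR (D AND E) OR A   [distribute AND over OR]
= E OR C OR A   [simplify]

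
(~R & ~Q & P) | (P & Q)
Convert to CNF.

(~R & ~Q & P) | (P & Q)
≡ (~R | P) & (~R | Q) & (~Q | P) & (~Q | Q) & (P | P) & (P | Q)   (distribute | over &)
≡ (~R | Q) & P   (simplify)

(~R | Q) & P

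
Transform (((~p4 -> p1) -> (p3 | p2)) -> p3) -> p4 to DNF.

(~p4 & ~p1 & ~p3) | (p2 & ~p3) | p4

(((~p4 -> p1) -> (p3 | p2)) -> p3) -> p4
≡ ~(((~p4 -> p1) -> (p3 | p2)) -> p3) | p4   (eliminate ->)
≡ ~(~((~p4 -> p1) -> (p3 | p2)) | p3) | p4   (eliminate ->)
≡ ~(~(~(~p4 -> p1) | p3 | p2) | p3) | p4   (eliminate ->)
≡ ~(~(~(~~p4 | p1) | p3 | p2) | p3) | p4   (eliminate ->)
≡ (~~(~(~~p4 | p1) | p3 | p2) & ~p3) | p4   (De Morgan)
≡ ((~(~~p4 | p1) | p3 | p2) & ~p3) | p4   (double negation)
≡ (((~~~p4 & ~p1) | p3 | p2) & ~p3) | p4   (De Morgan)
≡ (((~p4 & ~p1) | p3 | p2) & ~p3) | p4   (double negation)
≡ (~p4 & ~p1 & ~p3) | (p3 & ~p3) | (p2 & ~p3) | p4   (distribute & over |)
≡ (~p4 & ~p1 & ~p3) | (p2 & ~p3) | p4   (simplify)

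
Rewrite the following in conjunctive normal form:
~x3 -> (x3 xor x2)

x3 | x2

~x3 -> (x3 xor x2)
≡ ~~x3 | (x3 xor x2)   (eliminate ->)
≡ ~~x3 | ((x3 | x2) & ~(x3 & x2))   (expand xor)
≡ x3 | ((x3 | x2) & ~(x3 & x2))   (double negation)
≡ x3 | ((x3 | x2) & (~x3 | ~x2))   (De Morgan)
≡ (x3 | x3 | x2) & (x3 | ~x3 | ~x2)   (distribute | over &)
≡ x3 | x2   (simplify)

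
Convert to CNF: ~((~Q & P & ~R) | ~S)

~((~Q & P & ~R) | ~S)
= ~(~Q & P & ~R) & ~~S   [De Morgan]
= (~~Q | ~P | ~~R) & ~~S   [De Morgan]
= (Q | ~P | ~~R) & ~~S   [double negation]
= (Q | ~P | R) & ~~S   [double negation]
= (Q | ~P | R) & S   [double negation]

(Q | ~P | R) & S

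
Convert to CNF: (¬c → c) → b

(¬c → c) → b
≡ ¬(¬c → c) ∨ b   — eliminate →
≡ ¬(¬¬c ∨ c) ∨ b   — eliminate →
≡ (¬¬¬c ∧ ¬c) ∨ b   — De Morgan
≡ (¬c ∧ ¬c) ∨ b   — double negation
≡ (¬c ∨ b) ∧ (¬c ∨ b)   — distribute ∨ over ∧
≡ ¬c ∨ b   — simplify

¬c ∨ b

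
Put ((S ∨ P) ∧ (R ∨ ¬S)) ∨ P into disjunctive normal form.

(S ∧ R) ∨ P

((S ∨ P) ∧ (R ∨ ¬S)) ∨ P
≡ (S ∧ R) ∨ (S ∧ ¬S) ∨ (P ∧ R) ∨ (P ∧ ¬S) ∨ P   (distribute ∧ over ∨)
≡ (S ∧ R) ∨ P   (simplify)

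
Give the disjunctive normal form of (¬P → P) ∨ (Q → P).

(¬P → P) ∨ (Q → P)
= ¬¬P ∨ P ∨ (Q → P)   — eliminate →
= ¬¬P ∨ P ∨ ¬Q ∨ P   — eliminate →
= P ∨ P ∨ ¬Q ∨ P   — double negation
= P ∨ ¬Q   — simplify

P ∨ ¬Q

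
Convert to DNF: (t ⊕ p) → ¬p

(p ∧ t) ∨ ¬p

(t ⊕ p) → ¬p
= ¬(t ⊕ p) ∨ ¬p   [eliminate →]
= ¬((t ∧ ¬p) ∨ (¬t ∧ p)) ∨ ¬p   [expand ⊕]
= (¬(t ∧ ¬p) ∧ ¬(¬t ∧ p)) ∨ ¬p   [De Morgan]
= ((¬t ∨ ¬¬p) ∧ ¬(¬t ∧ p)) ∨ ¬p   [De Morgan]
= ((¬t ∨ p) ∧ ¬(¬t ∧ p)) ∨ ¬p   [double negation]
= ((¬t ∨ p) ∧ (¬¬t ∨ ¬p)) ∨ ¬p   [De Morgan]
= ((¬t ∨ p) ∧ (t ∨ ¬p)) ∨ ¬p   [double negation]
= (¬t ∧ t) ∨ (¬t ∧ ¬p) ∨ (p ∧ t) ∨ (p ∧ ¬p) ∨ ¬p   [distribute ∧ over ∨]
= (p ∧ t) ∨ ¬p   [simplify]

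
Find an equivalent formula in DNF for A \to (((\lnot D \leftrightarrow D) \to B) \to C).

A \to (((\lnot D \leftrightarrow D) \to B) \to C)
≡ \lnot A \lor (((\lnot D \leftrightarrow D) \to B) \to C)   (eliminate \to)
≡ \lnot A \lor \lnot ((\lnot D \leftrightarrow D) \to B) \lor C   (eliminate \to)
≡ \lnot A \lor \lnot (\lnot (\lnot D \leftrightarrow D) \lor B) \lor C   (eliminate \to)
≡ \lnot A \lor \lnot (\lnot ((\lnot D \to D) \land (D \to \lnot D)) \lor B) \lor C   (eliminate \leftrightarrow)
≡ \lnot A \lor \lnot (\lnot ((\lnot \lnot D \lor D) \land (D \to \lnot D)) \lor B) \lor C   (eliminate \to)
≡ \lnot A \lor \lnot (\lnot ((\lnot \lnot D \lor D) \land (\lnot D \lor \lnot D)) \lor B) \lor C   (eliminate \to)
≡ \lnot A \lor \lnot \lnot ((\lnot \lnot D \lor D) \land (\lnot D \lor \lnot D)) \land \lnot B \lor C   (De Morgan)
≡ \lnot A \lor (\lnot \lnot D \lor D) \land (\lnot D \lor \lnot D) \land \lnot B \lor C   (double negation)
≡ \lnot A \lor (D \lor D) \land (\lnot D \lor \lnot D) \land \lnot B \lor C   (double negation)
≡ \lnot A \lor D \land \lnot D \land \lnot B \lor D \land \lnot D \land \lnot B \lor D \land \lnot D \land \lnot B \lor D \land \lnot D \land \lnot B \lor C   (distribute \land over \lor)
≡ \lnot A \lor C   (simplify)

\lnot A \lor C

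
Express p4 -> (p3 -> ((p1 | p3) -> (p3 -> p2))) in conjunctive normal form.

p4 -> (p3 -> ((p1 | p3) -> (p3 -> p2)))
≡ ~p4 | (p3 -> ((p1 | p3) -> (p3 -> p2)))   (eliminate ->)
≡ ~p4 | ~p3 | ((p1 | p3) -> (p3 -> p2))   (eliminate ->)
≡ ~p4 | ~p3 | ~(p1 | p3) | (p3 -> p2)   (eliminate ->)
≡ ~p4 | ~p3 | ~(p1 | p3) | ~p3 | p2   (eliminate ->)
≡ ~p4 | ~p3 | (~p1 & ~p3) | ~p3 | p2   (De Morgan)
≡ (~p4 | ~p3 | ~p1 | ~p3 | p2) & (~p4 | ~p3 | ~p3 | ~p3 | p2)   (distribute | over &)
≡ ~p4 | ~p3 | p2   (simplify)

~p4 | ~p3 | p2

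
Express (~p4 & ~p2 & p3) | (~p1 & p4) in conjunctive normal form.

(~p4 & ~p2 & p3) | (~p1 & p4)
≡ (~p4 | ~p1) & (~p4 | p4) & (~p2 | ~p1) & (~p2 | p4) & (p3 | ~p1) & (p3 | p4)   [distribute | over &]
≡ (~p4 | ~p1) & (~p2 | ~p1) & (~p2 | p4) & (p3 | ~p1) & (p3 | p4)   [simplify]

(~p4 | ~p1) & (~p2 | ~p1) & (~p2 | p4) & (p3 | ~p1) & (p3 | p4)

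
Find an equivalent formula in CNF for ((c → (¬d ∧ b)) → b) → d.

(¬c ∨ b ∨ d) ∧ (¬b ∨ d)

((c → (¬d ∧ b)) → b) → d
≡ ¬((c → (¬d ∧ b)) → b) ∨ d   [eliminate →]
≡ ¬(¬(c → (¬d ∧ b)) ∨ b) ∨ d   [eliminate →]
≡ ¬(¬(¬c ∨ (¬d ∧ b)) ∨ b) ∨ d   [eliminate →]
≡ (¬¬(¬c ∨ (¬d ∧ b)) ∧ ¬b) ∨ d   [De Morgan]
≡ ((¬c ∨ (¬d ∧ b)) ∧ ¬b) ∨ d   [double negation]
≡ (¬c ∨ ¬d ∨ d) ∧ (¬c ∨ b ∨ d) ∧ (¬b ∨ d)   [distribute ∨ over ∧]
≡ (¬c ∨ b ∨ d) ∧ (¬b ∨ d)   [simplify]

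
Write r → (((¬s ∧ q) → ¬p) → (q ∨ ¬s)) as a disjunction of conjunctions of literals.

r → (((¬s ∧ q) → ¬p) → (q ∨ ¬s))
≡ ¬r ∨ (((¬s ∧ q) → ¬p) → (q ∨ ¬s))   [eliminate →]
≡ ¬r ∨ ¬((¬s ∧ q) → ¬p) ∨ q ∨ ¬s   [eliminate →]
≡ ¬r ∨ ¬(¬(¬s ∧ q) ∨ ¬p) ∨ q ∨ ¬s   [eliminate →]
≡ ¬r ∨ (¬¬(¬s ∧ q) ∧ ¬¬p) ∨ q ∨ ¬s   [De Morgan]
≡ ¬r ∨ (¬s ∧ q ∧ ¬¬p) ∨ q ∨ ¬s   [double negation]
≡ ¬r ∨ (¬s ∧ q ∧ p) ∨ q ∨ ¬s   [double negation]
≡ ¬r ∨ q ∨ ¬s   [simplify]

¬r ∨ q ∨ ¬s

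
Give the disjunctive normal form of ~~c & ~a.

~~c & ~a
= c & ~a   (double negation)

c & ~a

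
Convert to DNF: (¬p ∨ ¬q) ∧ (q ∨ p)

(¬p ∨ ¬q) ∧ (q ∨ p)
≡ (¬p ∧ q) ∨ (¬p ∧ p) ∨ (¬q ∧ q) ∨ (¬q ∧ p)
≡ (¬p ∧ q) ∨ (¬q ∧ p)

(¬p ∧ q) ∨ (¬q ∧ p)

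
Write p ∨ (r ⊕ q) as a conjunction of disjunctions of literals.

(p ∨ r ∨ q) ∧ (p ∨ ¬r ∨ ¬q)

p ∨ (r ⊕ q)
≡ p ∨ ((r ∨ q) ∧ ¬(r ∧ q))
≡ p ∨ ((r ∨ q) ∧ (¬r ∨ ¬q))
≡ (p ∨ r ∨ q) ∧ (p ∨ ¬r ∨ ¬q)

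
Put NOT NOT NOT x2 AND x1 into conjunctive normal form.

NOT NOT NOT x2 AND x1
≡ NOT x2 AND x1   — double negation

NOT x2 AND x1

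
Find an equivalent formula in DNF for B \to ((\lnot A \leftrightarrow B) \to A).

\lnot B \lor A

B \to ((\lnot A \leftrightarrow B) \to A)
≡ \lnot B \lor ((\lnot A \leftrightarrow B) \to A)   [eliminate \to]
≡ \lnot B \lor \lnot (\lnot A \leftrightarrow B) \lor A   [eliminate \to]
≡ \lnot B \lor \lnot ((\lnot A \to B) \land (B \to \lnot A)) \lor A   [eliminate \leftrightarrow]
≡ \lnot B \lor \lnot ((\lnot \lnot A \lor B) \land (B \to \lnot A)) \lor A   [eliminate \to]
≡ \lnot B \lor \lnot ((\lnot \lnot A \lor B) \land (\lnot B \lor \lnot A)) \lor A   [eliminate \to]
≡ \lnot B \lor \lnot (\lnot \lnot A \lor B) \lor \lnot (\lnot B \lor \lnot A) \lor A   [De Morgan]
≡ \lnot B \lor (\lnot \lnot \lnot A \land \lnot B) \lor \lnot (\lnot B \lor \lnot A) \lor A   [De Morgan]
≡ \lnot B \lor (\lnot A \land \lnot B) \lor \lnot (\lnot B \lor \lnot A) \lor A   [double negation]
≡ \lnot B \lor (\lnot A \land \lnot B) \lor (\lnot \lnot B \land \lnot \lnot A) \lor A   [De Morgan]
≡ \lnot B \lor (\lnot A \land \lnot B) \lor (B \land \lnot \lnot A) \lor A   [double negation]
≡ \lnot B \lor (\lnot A \land \lnot B) \lor (B \land A) \lor A   [double negation]
≡ \lnot B \lor A   [simplify]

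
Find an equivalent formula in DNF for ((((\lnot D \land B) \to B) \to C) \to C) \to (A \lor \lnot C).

A \lor \lnot C

((((\lnot D \land B) \to B) \to C) \to C) \to (A \lor \lnot C)
⇔ \lnot ((((\lnot D \land B) \to B) \to C) \to C) \lor A \lor \lnot C   [eliminate \to]
⇔ \lnot (\lnot (((\lnot D \land B) \to B) \to C) \lor C) \lor A \lor \lnot C   [eliminate \to]
⇔ \lnot (\lnot (\lnot ((\lnot D \land B) \to B) \lor C) \lor C) \lor A \lor \lnot C   [eliminate \to]
⇔ \lnot (\lnot (\lnot (\lnot (\lnot D \land B) \lor B) \lor C) \lor C) \lor A \lor \lnot C   [eliminate \to]
⇔ (\lnot \lnot (\lnot (\lnot (\lnot D \land B) \lor B) \lor C) \land \lnot C) \lor A \lor \lnot C   [De Morgan]
⇔ ((\lnot (\lnot (\lnot D \land B) \lor B) \lor C) \land \lnot C) \lor A \lor \lnot C   [double negation]
⇔ (((\lnot \lnot (\lnot D \land B) \land \lnot B) \lor C) \land \lnot C) \lor A \lor \lnot C   [De Morgan]
⇔ (((\lnot D \land B \land \lnot B) \lor C) \land \lnot C) \lor A \lor \lnot C   [double negation]
⇔ (\lnot D \land B \land \lnot B \land \lnot C) \lor (C \land \lnot C) \lor A \lor \lnot C   [distribute \land over \lor]
⇔ A \lor \lnot C   [simplify]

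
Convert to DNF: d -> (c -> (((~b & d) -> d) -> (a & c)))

~d | ~c | (a & c)

d -> (c -> (((~b & d) -> d) -> (a & c)))
= ~d | (c -> (((~b & d) -> d) -> (a & c)))   [eliminate ->]
= ~d | ~c | (((~b & d) -> d) -> (a & c))   [eliminate ->]
= ~d | ~c | ~((~b & d) -> d) | (a & c)   [eliminate ->]
= ~d | ~c | ~(~(~b & d) | d) | (a & c)   [eliminate ->]
= ~d | ~c | (~~(~b & d) & ~d) | (a & c)   [De Morgan]
= ~d | ~c | (~b & d & ~d) | (a & c)   [double negation]
= ~d | ~c | (a & c)   [simplify]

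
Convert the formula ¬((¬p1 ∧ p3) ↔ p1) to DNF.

¬((¬p1 ∧ p3) ↔ p1)
⇔ ¬(((¬p1 ∧ p3) → p1) ∧ (p1 → (¬p1 ∧ p3)))   (eliminate ↔)
⇔ ¬((¬(¬p1 ∧ p3) ∨ p1) ∧ (p1 → (¬p1 ∧ p3)))   (eliminate →)
⇔ ¬((¬(¬p1 ∧ p3) ∨ p1) ∧ (¬p1 ∨ (¬p1 ∧ p3)))   (eliminate →)
⇔ ¬(¬(¬p1 ∧ p3) ∨ p1) ∨ ¬(¬p1 ∨ (¬p1 ∧ p3))   (De Morgan)
⇔ (¬¬(¬p1 ∧ p3) ∧ ¬p1) ∨ ¬(¬p1 ∨ (¬p1 ∧ p3))   (De Morgan)
⇔ (¬p1 ∧ p3 ∧ ¬p1) ∨ ¬(¬p1 ∨ (¬p1 ∧ p3))   (double negation)
⇔ (¬p1 ∧ p3 ∧ ¬p1) ∨ (¬¬p1 ∧ ¬(¬p1 ∧ p3))   (De Morgan)
⇔ (¬p1 ∧ p3 ∧ ¬p1) ∨ (p1 ∧ ¬(¬p1 ∧ p3))   (double negation)
⇔ (¬p1 ∧ p3 ∧ ¬p1) ∨ (p1 ∧ (¬¬p1 ∨ ¬p3))   (De Morgan)
⇔ (¬p1 ∧ p3 ∧ ¬p1) ∨ (p1 ∧ (p1 ∨ ¬p3))   (double negation)
⇔ (¬p1 ∧ p3 ∧ ¬p1) ∨ (p1 ∧ p1) ∨ (p1 ∧ ¬p3)   (distribute ∧ over ∨)
⇔ (¬p1 ∧ p3) ∨ p1   (simplify)

(¬p1 ∧ p3) ∨ p1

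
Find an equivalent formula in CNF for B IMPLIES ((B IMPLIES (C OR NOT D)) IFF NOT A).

B IMPLIES ((B IMPLIES (C OR NOT D)) IFF NOT A)
≡ NOT B OR ((B IMPLIES (C OR NOT D)) IFF NOT A)   [eliminate IMPLIES]
≡ NOT B OR (((B IMPLIES (C OR NOT D)) IMPLIES NOT A) AND (NOT A IMPLIES (B IMPLIES (C OR NOT D))))   [eliminate IFF]
≡ NOT B OR ((NOT (B IMPLIES (C OR NOT D)) OR NOT A) AND (NOT A IMPLIES (B IMPLIES (C OR NOT D))))   [eliminate IMPLIES]
≡ NOT B OR ((NOT (NOT B OR C OR NOT D) OR NOT A) AND (NOT A IMPLIES (B IMPLIES (C OR NOT D))))   [eliminate IMPLIES]
≡ NOT B OR ((NOT (NOT B OR C OR NOT D) OR NOT A) AND (NOT NOT A OR (B IMPLIES (C OR NOT D))))   [eliminate IMPLIES]
≡ NOT B OR ((NOT (NOT B OR C OR NOT D) OR NOT A) AND (NOT NOT A OR NOT B OR C OR NOT D))   [eliminate IMPLIES]
≡ NOT B OR (((NOT NOT B AND NOT C AND NOT NOT D) OR NOT A) AND (NOT NOT A OR NOT B OR C OR NOT D))   [De Morgan]
≡ NOT B OR (((B AND NOT C AND NOT NOT D) OR NOT A) AND (NOT NOT A OR NOT B OR C OR NOT D))   [double negation]
≡ NOT B OR (((B AND NOT C AND D) OR NOT A) AND (NOT NOT A OR NOT B OR C OR NOT D))   [double negation]
≡ NOT B OR (((B AND NOT C AND D) OR NOT A) AND (A OR NOT B OR C OR NOT D))   [double negation]
≡ (NOT B OR B OR NOT A) AND (NOT B OR NOT C OR NOT A) AND (NOT B OR D OR NOT A) AND (NOT B OR A OR NOT B OR C OR NOT D)   [distribute OR over AND]
≡ (NOT B OR NOT C OR NOT A) AND (NOT B OR D OR NOT A) AND (NOT B OR A OR C OR NOT D)   [simplify]

(NOT B OR NOT C OR NOT A) AND (NOT B OR D OR NOT A) AND (NOT B OR A OR C OR NOT D)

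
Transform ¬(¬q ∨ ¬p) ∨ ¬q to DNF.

(q ∧ p) ∨ ¬q

¬(¬q ∨ ¬p) ∨ ¬q
≡ (¬¬q ∧ ¬¬p) ∨ ¬q   [De Morgan]
≡ (q ∧ ¬¬p) ∨ ¬q   [double negation]
≡ (q ∧ p) ∨ ¬q   [double negation]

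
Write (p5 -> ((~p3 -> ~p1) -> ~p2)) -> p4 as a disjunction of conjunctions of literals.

(p5 & p3 & p2) | (p5 & ~p1 & p2) | p4

(p5 -> ((~p3 -> ~p1) -> ~p2)) -> p4
≡ ~(p5 -> ((~p3 -> ~p1) -> ~p2)) | p4   (eliminate ->)
≡ ~(~p5 | ((~p3 -> ~p1) -> ~p2)) | p4   (eliminate ->)
≡ ~(~p5 | ~(~p3 -> ~p1) | ~p2) | p4   (eliminate ->)
≡ ~(~p5 | ~(~~p3 | ~p1) | ~p2) | p4   (eliminate ->)
≡ (~~p5 & ~~(~~p3 | ~p1) & ~~p2) | p4   (De Morgan)
≡ (p5 & ~~(~~p3 | ~p1) & ~~p2) | p4   (double negation)
≡ (p5 & (~~p3 | ~p1) & ~~p2) | p4   (double negation)
≡ (p5 & (p3 | ~p1) & ~~p2) | p4   (double negation)
≡ (p5 & (p3 | ~p1) & p2) | p4   (double negation)
≡ (p5 & p3 & p2) | (p5 & ~p1 & p2) | p4   (distribute & over |)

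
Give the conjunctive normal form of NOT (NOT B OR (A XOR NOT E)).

B AND (NOT A OR NOT E) AND (E OR A)

NOT (NOT B OR (A XOR NOT E))
= NOT (NOT B OR ((A OR NOT E) AND NOT (A AND NOT E)))   [expand XOR]
= NOT NOT B AND NOT ((A OR NOT E) AND NOT (A AND NOT E))   [De Morgan]
= B AND NOT ((A OR NOT E) AND NOT (A AND NOT E))   [double negation]
= B AND (NOT (A OR NOT E) OR NOT NOT (A AND NOT E))   [De Morgan]
= B AND ((NOT A AND NOT NOT E) OR NOT NOT (A AND NOT E))   [De Morgan]
= B AND ((NOT A AND E) OR NOT NOT (A AND NOT E))   [double negation]
= B AND ((NOT A AND E) OR (A AND NOT E))   [double negation]
= B AND (NOT A OR A) AND (NOT A OR NOT E) AND (E OR A) AND (E OR NOT E)   [distribute OR over AND]
= B AND (NOT A OR NOT E) AND (E OR A)   [simplify]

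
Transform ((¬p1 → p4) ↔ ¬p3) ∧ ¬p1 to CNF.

(¬p4 ∨ ¬p3) ∧ (p3 ∨ p1 ∨ p4) ∧ ¬p1

((¬p1 → p4) ↔ ¬p3) ∧ ¬p1
≡ ((¬p1 → p4) → ¬p3) ∧ (¬p3 → (¬p1 → p4)) ∧ ¬p1   [eliminate ↔]
≡ (¬(¬p1 → p4) ∨ ¬p3) ∧ (¬p3 → (¬p1 → p4)) ∧ ¬p1   [eliminate →]
≡ (¬(¬¬p1 ∨ p4) ∨ ¬p3) ∧ (¬p3 → (¬p1 → p4)) ∧ ¬p1   [eliminate →]
≡ (¬(¬¬p1 ∨ p4) ∨ ¬p3) ∧ (¬¬p3 ∨ (¬p1 → p4)) ∧ ¬p1   [eliminate →]
≡ (¬(¬¬p1 ∨ p4) ∨ ¬p3) ∧ (¬¬p3 ∨ ¬¬p1 ∨ p4) ∧ ¬p1   [eliminate →]
≡ ((¬¬¬p1 ∧ ¬p4) ∨ ¬p3) ∧ (¬¬p3 ∨ ¬¬p1 ∨ p4) ∧ ¬p1   [De Morgan]
≡ ((¬p1 ∧ ¬p4) ∨ ¬p3) ∧ (¬¬p3 ∨ ¬¬p1 ∨ p4) ∧ ¬p1   [double negation]
≡ ((¬p1 ∧ ¬p4) ∨ ¬p3) ∧ (p3 ∨ ¬¬p1 ∨ p4) ∧ ¬p1   [double negation]
≡ ((¬p1 ∧ ¬p4) ∨ ¬p3) ∧ (p3 ∨ p1 ∨ p4) ∧ ¬p1   [double negation]
≡ (¬p1 ∨ ¬p3) ∧ (¬p4 ∨ ¬p3) ∧ (p3 ∨ p1 ∨ p4) ∧ ¬p1   [distribute ∨ over ∧]
≡ (¬p4 ∨ ¬p3) ∧ (p3 ∨ p1 ∨ p4) ∧ ¬p1   [simplify]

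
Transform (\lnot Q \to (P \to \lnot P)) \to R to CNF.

(\lnot Q \lor R) \land (P \lor R)

(\lnot Q \to (P \to \lnot P)) \to R
⇔ \lnot (\lnot Q \to (P \to \lnot P)) \lor R   — eliminate \to
⇔ \lnot (\lnot \lnot Q \lor (P \to \lnot P)) \lor R   — eliminate \to
⇔ \lnot (\lnot \lnot Q \lor \lnot P \lor \lnot P) \lor R   — eliminate \to
⇔ (\lnot \lnot \lnot Q \land \lnot \lnot P \land \lnot \lnot P) \lor R   — De Morgan
⇔ (\lnot Q \land \lnot \lnot P \land \lnot \lnot P) \lor R   — double negation
⇔ (\lnot Q \land P \land \lnot \lnot P) \lor R   — double negation
⇔ (\lnot Q \land P \land P) \lor R   — double negation
⇔ (\lnot Q \lor R) \land (P \lor R) \land (P \lor R)   — distribute \lor over \land
⇔ (\lnot Q \lor R) \land (P \lor R)   — simplify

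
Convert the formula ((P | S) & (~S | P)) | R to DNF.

((P | S) & (~S | P)) | R
≡ (P & ~S) | (P & P) | (S & ~S) | (S & P) | R   — distribute & over |
≡ P | R   — simplify

P | R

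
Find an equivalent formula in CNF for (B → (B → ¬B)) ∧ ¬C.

(B → (B → ¬B)) ∧ ¬C
= (¬B ∨ (B → ¬B)) ∧ ¬C   — eliminate →
= (¬B ∨ ¬B ∨ ¬B) ∧ ¬C   — eliminate →
= ¬B ∧ ¬C   — simplify

¬B ∧ ¬C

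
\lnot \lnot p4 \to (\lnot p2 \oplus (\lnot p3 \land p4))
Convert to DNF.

\lnot \lnot p4 \to (\lnot p2 \oplus (\lnot p3 \land p4))
= \lnot \lnot \lnot p4 \lor (\lnot p2 \oplus (\lnot p3 \land p4))   [eliminate \to]
= \lnot \lnot \lnot p4 \lor (\lnot p2 \land \lnot (\lnot p3 \land p4)) \lor (\lnot \lnot p2 \land \lnot p3 \land p4)   [expand \oplus]
= \lnot p4 \lor (\lnot p2 \land \lnot (\lnot p3 \land p4)) \lor (\lnot \lnot p2 \land \lnot p3 \land p4)   [double negation]
= \lnot p4 \lor (\lnot p2 \land (\lnot \lnot p3 \lor \lnot p4)) \lor (\lnot \lnot p2 \land \lnot p3 \land p4)   [De Morgan]
= \lnot p4 \lor (\lnot p2 \land (p3 \lor \lnot p4)) \lor (\lnot \lnot p2 \land \lnot p3 \land p4)   [double negation]
= \lnot p4 \lor (\lnot p2 \land (p3 \lor \lnot p4)) \lor (p2 \land \lnot p3 \land p4)   [double negation]
= \lnot p4 \lor (\lnot p2 \land p3) \lor (\lnot p2 \land \lnot p4) \lor (p2 \land \lnot p3 \land p4)   [distribute \land over \lor]
= \lnot p4 \lor (\lnot p2 \land p3) \lor (p2 \land \lnot p3 \land p4)   [simplify]

\lnot p4 \lor (\lnot p2 \land p3) \lor (p2 \land \lnot p3 \land p4)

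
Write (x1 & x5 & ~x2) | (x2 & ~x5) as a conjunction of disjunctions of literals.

(x1 & x5 & ~x2) | (x2 & ~x5)
⇔ (x1 | x2) & (x1 | ~x5) & (x5 | x2) & (x5 | ~x5) & (~x2 | x2) & (~x2 | ~x5)   — distribute | over &
⇔ (x1 | x2) & (x1 | ~x5) & (x5 | x2) & (~x2 | ~x5)   — simplify

(x1 | x2) & (x1 | ~x5) & (x5 | x2) & (~x2 | ~x5)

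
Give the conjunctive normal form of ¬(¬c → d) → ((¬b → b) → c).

c ∨ d ∨ ¬b

¬(¬c → d) → ((¬b → b) → c)
= ¬¬(¬c → d) ∨ ((¬b → b) → c)   [eliminate →]
= ¬¬(¬¬c ∨ d) ∨ ((¬b → b) → c)   [eliminate →]
= ¬¬(¬¬c ∨ d) ∨ ¬(¬b → b) ∨ c   [eliminate →]
= ¬¬(¬¬c ∨ d) ∨ ¬(¬¬b ∨ b) ∨ c   [eliminate →]
= ¬¬c ∨ d ∨ ¬(¬¬b ∨ b) ∨ c   [double negation]
= c ∨ d ∨ ¬(¬¬b ∨ b) ∨ c   [double negation]
= c ∨ d ∨ (¬¬¬b ∧ ¬b) ∨ c   [De Morgan]
= c ∨ d ∨ (¬b ∧ ¬b) ∨ c   [double negation]
= (c ∨ d ∨ ¬b ∨ c) ∧ (c ∨ d ∨ ¬b ∨ c)   [distribute ∨ over ∧]
= c ∨ d ∨ ¬b   [simplify]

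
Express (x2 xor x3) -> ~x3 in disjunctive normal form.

(x3 & x2) | ~x3

(x2 xor x3) -> ~x3
≡ ~(x2 xor x3) | ~x3   — eliminate ->
≡ ~((x2 & ~x3) | (~x2 & x3)) | ~x3   — expand xor
≡ (~(x2 & ~x3) & ~(~x2 & x3)) | ~x3   — De Morgan
≡ ((~x2 | ~~x3) & ~(~x2 & x3)) | ~x3   — De Morgan
≡ ((~x2 | x3) & ~(~x2 & x3)) | ~x3   — double negation
≡ ((~x2 | x3) & (~~x2 | ~x3)) | ~x3   — De Morgan
≡ ((~x2 | x3) & (x2 | ~x3)) | ~x3   — double negation
≡ (~x2 & x2) | (~x2 & ~x3) | (x3 & x2) | (x3 & ~x3) | ~x3   — distribute & over |
≡ (x3 & x2) | ~x3   — simplify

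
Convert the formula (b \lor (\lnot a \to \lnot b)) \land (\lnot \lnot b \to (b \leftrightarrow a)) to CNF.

(b \lor (\lnot a \to \lnot b)) \land (\lnot \lnot b \to (b \leftrightarrow a))
≡ (b \lor \lnot \lnot a \lor \lnot b) \land (\lnot \lnot b \to (b \leftrightarrow a))   [eliminate \to]
≡ (b \lor \lnot \lnot a \lor \lnot b) \land (\lnot \lnot \lnot b \lor (b \leftrightarrow a))   [eliminate \to]
≡ (b \lor \lnot \lnot a \lor \lnot b) \land (\lnot \lnot \lnot b \lor ((b \to a) \land (a \to b)))   [eliminate \leftrightarrow]
≡ (b \lor \lnot \lnot a \lor \lnot b) \land (\lnot \lnot \lnot b \lor ((\lnot b \lor a) \land (a \to b)))   [eliminate \to]
≡ (b \lor \lnot \lnot a \lor \lnot b) \land (\lnot \lnot \lnot b \lor ((\lnot b \lor a) \land (\lnot a \lor b)))   [eliminate \to]
≡ (b \lor a \lor \lnot b) \land (\lnot \lnot \lnot b \lor ((\lnot b \lor a) \land (\lnot a \lor b)))   [double negation]
≡ (b \lor a \lor \lnot b) \land (\lnot b \lor ((\lnot b \lor a) \land (\lnot a \lor b)))   [double negation]
≡ (b \lor a \lor \lnot b) \land (\lnot b \lor \lnot b \lor a) \land (\lnot b \lor \lnot a \lor b)   [distribute \lor over \land]
≡ \lnot b \lor a   [simplify]

\lnot b \lor a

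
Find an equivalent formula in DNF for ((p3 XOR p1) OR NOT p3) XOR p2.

((p3 XOR p1) OR NOT p3) XOR p2
= (((p3 XOR p1) OR NOT p3) AND NOT p2) OR (NOT ((p3 XOR p1) OR NOT p3) AND p2)   [expand XOR]
= (((p3 AND NOT p1) OR (NOT p3 AND p1) OR NOT p3) AND NOT p2) OR (NOT ((p3 XOR p1) OR NOT p3) AND p2)   [expand XOR]
= (((p3 AND NOT p1) OR (NOT p3 AND p1) OR NOT p3) AND NOT p2) OR (NOT ((p3 AND NOT p1) OR (NOT p3 AND p1) OR NOT p3) AND p2)   [expand XOR]
= (((p3 AND NOT p1) OR (NOT p3 AND p1) OR NOT p3) AND NOT p2) OR (NOT (p3 AND NOT p1) AND NOT (NOT p3 AND p1) AND NOT NOT p3 AND p2)   [De Morgan]
= (((p3 AND NOT p1) OR (NOT p3 AND p1) OR NOT p3) AND NOT p2) OR ((NOT p3 OR NOT NOT p1) AND NOT (NOT p3 AND p1) AND NOT NOT p3 AND p2)   [De Morgan]
= (((p3 AND NOT p1) OR (NOT p3 AND p1) OR NOT p3) AND NOT p2) OR ((NOT p3 OR p1) AND NOT (NOT p3 AND p1) AND NOT NOT p3 AND p2)   [double negation]
= (((p3 AND NOT p1) OR (NOT p3 AND p1) OR NOT p3) AND NOT p2) OR ((NOT p3 OR p1) AND (NOT NOT p3 OR NOT p1) AND NOT NOT p3 AND p2)   [De Morgan]
= (((p3 AND NOT p1) OR (NOT p3 AND p1) OR NOT p3) AND NOT p2) OR ((NOT p3 OR p1) AND (p3 OR NOT p1) AND NOT NOT p3 AND p2)   [double negation]
= (((p3 AND NOT p1) OR (NOT p3 AND p1) OR NOT p3) AND NOT p2) OR ((NOT p3 OR p1) AND (p3 OR NOT p1) AND p3 AND p2)   [double negation]
= (p3 AND NOT p1 AND NOT p2) OR (NOT p3 AND p1 AND NOT p2) OR (NOT p3 AND NOT p2) OR (NOT p3 AND p3 AND p3 AND p2) OR (NOT p3 AND NOT p1 AND p3 AND p2) OR (p1 AND p3 AND p3 AND p2) OR (p1 AND NOT p1 AND p3 AND p2)   [distribute AND over OR]
= (p3 AND NOT p1 AND NOT p2) OR (NOT p3 AND NOT p2) OR (p1 AND p3 AND p2)   [simplify]

(p3 AND NOT p1 AND NOT p2) OR (NOT p3 AND NOT p2) OR (p1 AND p3 AND p2)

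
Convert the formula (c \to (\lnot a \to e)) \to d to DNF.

(c \land \lnot a \land \lnot e) \lor d

(c \to (\lnot a \to e)) \to d
≡ \lnot (c \to (\lnot a \to e)) \lor d   (eliminate \to)
≡ \lnot (\lnot c \lor (\lnot a \to e)) \lor d   (eliminate \to)
≡ \lnot (\lnot c \lor \lnot \lnot a \lor e) \lor d   (eliminate \to)
≡ (\lnot \lnot c \land \lnot \lnot \lnot a \land \lnot e) \lor d   (De Morgan)
≡ (c \land \lnot \lnot \lnot a \land \lnot e) \lor d   (double negation)
≡ (c \land \lnot a \land \lnot e) \lor d   (double negation)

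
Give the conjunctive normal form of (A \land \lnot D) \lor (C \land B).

(A \lor C) \land (A \lor B) \land (\lnot D \lor C) \land (\lnot D \lor B)

(A \land \lnot D) \lor (C \land B)
≡ (A \lor C) \land (A \lor B) \land (\lnot D \lor C) \land (\lnot D \lor B)   [distribute \lor over \land]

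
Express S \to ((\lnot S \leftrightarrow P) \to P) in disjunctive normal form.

S \to ((\lnot S \leftrightarrow P) \to P)
⇔ \lnot S \lor ((\lnot S \leftrightarrow P) \to P)   — eliminate \to
⇔ \lnot S \lor \lnot (\lnot S \leftrightarrow P) \lor P   — eliminate \to
⇔ \lnot S \lor \lnot ((\lnot S \to P) \land (P \to \lnot S)) \lor P   — eliminate \leftrightarrow
⇔ \lnot S \lor \lnot ((\lnot \lnot S \lor P) \land (P \to \lnot S)) \lor P   — eliminate \to
⇔ \lnot S \lor \lnot ((\lnot \lnot S \lor P) \land (\lnot P \lor \lnot S)) \lor P   — eliminate \to
⇔ \lnot S \lor \lnot (\lnot \lnot S \lor P) \lor \lnot (\lnot P \lor \lnot S) \lor P   — De Morgan
⇔ \lnot S \lor \lnot \lnot \lnot S \land \lnot P \lor \lnot (\lnot P \lor \lnot S) \lor P   — De Morgan
⇔ \lnot S \lor \lnot S \land \lnot P \lor \lnot (\lnot P \lor \lnot S) \lor P   — double negation
⇔ \lnot S \lor \lnot S \land \lnot P \lor \lnot \lnot P \land \lnot \lnot S \lor P   — De Morgan
⇔ \lnot S \lor \lnot S \land \lnot P \lor P \land \lnot \lnot S \lor P   — double negation
⇔ \lnot S \lor \lnot S \land \lnot P \lor P \land S \lor P   — double negation
⇔ \lnot S \lor P   — simplify

\lnot S \lor P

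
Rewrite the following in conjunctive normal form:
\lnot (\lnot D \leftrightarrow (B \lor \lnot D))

\lnot (\lnot D \leftrightarrow (B \lor \lnot D))
≡ \lnot ((\lnot D \to (B \lor \lnot D)) \land ((B \lor \lnot D) \to \lnot D))   [eliminate \leftrightarrow]
≡ \lnot ((\lnot \lnot D \lor B \lor \lnot D) \land ((B \lor \lnot D) \to \lnot D))   [eliminate \to]
≡ \lnot ((\lnot \lnot D \lor B \lor \lnot D) \land (\lnot (B \lor \lnot D) \lor \lnot D))   [eliminate \to]
≡ \lnot (\lnot \lnot D \lor B \lor \lnot D) \lor \lnot (\lnot (B \lor \lnot D) \lor \lnot D)   [De Morgan]
≡ (\lnot \lnot \lnot D \land \lnot B \land \lnot \lnot D) \lor \lnot (\lnot (B \lor \lnot D) \lor \lnot D)   [De Morgan]
≡ (\lnot D \land \lnot B \land \lnot \lnot D) \lor \lnot (\lnot (B \lor \lnot D) \lor \lnot D)   [double negation]
≡ (\lnot D \land \lnot B \land D) \lor \lnot (\lnot (B \lor \lnot D) \lor \lnot D)   [double negation]
≡ (\lnot D \land \lnot B \land D) \lor (\lnot \lnot (B \lor \lnot D) \land \lnot \lnot D)   [De Morgan]
≡ (\lnot D \land \lnot B \land D) \lor ((B \lor \lnot D) \land \lnot \lnot D)   [double negation]
≡ (\lnot D \land \lnot B \land D) \lor ((B \lor \lnot D) \land D)   [double negation]
≡ (\lnot D \lor B \lor \lnot D) \land (\lnot D \lor D) \land (\lnot B \lor B \lor \lnot D) \land (\lnot B \lor D) \land (D \lor B \lor \lnot D) \land (D \lor D)   [distribute \lor over \land]
≡ (\lnot D \lor B) \land D   [simplify]

(\lnot D \lor B) \land D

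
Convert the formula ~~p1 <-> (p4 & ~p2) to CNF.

~~p1 <-> (p4 & ~p2)
≡ (~~p1 -> (p4 & ~p2)) & ((p4 & ~p2) -> ~~p1)   [eliminate <->]
≡ (~~~p1 | (p4 & ~p2)) & ((p4 & ~p2) -> ~~p1)   [eliminate ->]
≡ (~~~p1 | (p4 & ~p2)) & (~(p4 & ~p2) | ~~p1)   [eliminate ->]
≡ (~p1 | (p4 & ~p2)) & (~(p4 & ~p2) | ~~p1)   [double negation]
≡ (~p1 | (p4 & ~p2)) & (~p4 | ~~p2 | ~~p1)   [De Morgan]
≡ (~p1 | (p4 & ~p2)) & (~p4 | p2 | ~~p1)   [double negation]
≡ (~p1 | (p4 & ~p2)) & (~p4 | p2 | p1)   [double negation]
≡ (~p1 | p4) & (~p1 | ~p2) & (~p4 | p2 | p1)   [distribute | over &]

(~p1 | p4) & (~p1 | ~p2) & (~p4 | p2 | p1)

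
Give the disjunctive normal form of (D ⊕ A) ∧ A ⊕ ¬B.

¬D ∧ A ∧ B ∨ A ∧ D ∧ ¬B ∨ ¬A ∧ ¬B

(D ⊕ A) ∧ A ⊕ ¬B
≡ (D ⊕ A) ∧ A ∧ ¬¬B ∨ ¬((D ⊕ A) ∧ A) ∧ ¬B   (expand ⊕)
≡ (D ∧ ¬A ∨ ¬D ∧ A) ∧ A ∧ ¬¬B ∨ ¬((D ⊕ A) ∧ A) ∧ ¬B   (expand ⊕)
≡ (D ∧ ¬A ∨ ¬D ∧ A) ∧ A ∧ ¬¬B ∨ ¬((D ∧ ¬A ∨ ¬D ∧ A) ∧ A) ∧ ¬B   (expand ⊕)
≡ (D ∧ ¬A ∨ ¬D ∧ A) ∧ A ∧ B ∨ ¬((D ∧ ¬A ∨ ¬D ∧ A) ∧ A) ∧ ¬B   (double negation)
≡ (D ∧ ¬A ∨ ¬D ∧ A) ∧ A ∧ B ∨ (¬(D ∧ ¬A ∨ ¬D ∧ A) ∨ ¬A) ∧ ¬B   (De Morgan)
≡ (D ∧ ¬A ∨ ¬D ∧ A) ∧ A ∧ B ∨ (¬(D ∧ ¬A) ∧ ¬(¬D ∧ A) ∨ ¬A) ∧ ¬B   (De Morgan)
≡ (D ∧ ¬A ∨ ¬D ∧ A) ∧ A ∧ B ∨ ((¬D ∨ ¬¬A) ∧ ¬(¬D ∧ A) ∨ ¬A) ∧ ¬B   (De Morgan)
≡ (D ∧ ¬A ∨ ¬D ∧ A) ∧ A ∧ B ∨ ((¬D ∨ A) ∧ ¬(¬D ∧ A) ∨ ¬A) ∧ ¬B   (double negation)
≡ (D ∧ ¬A ∨ ¬D ∧ A) ∧ A ∧ B ∨ ((¬D ∨ A) ∧ (¬¬D ∨ ¬A) ∨ ¬A) ∧ ¬B   (De Morgan)
≡ (D ∧ ¬A ∨ ¬D ∧ A) ∧ A ∧ B ∨ ((¬D ∨ A) ∧ (D ∨ ¬A) ∨ ¬A) ∧ ¬B   (double negation)
≡ D ∧ ¬A ∧ A ∧ B ∨ ¬D ∧ A ∧ A ∧ B ∨ ¬D ∧ D ∧ ¬B ∨ ¬D ∧ ¬A ∧ ¬B ∨ A ∧ D ∧ ¬B ∨ A ∧ ¬A ∧ ¬B ∨ ¬A ∧ ¬B   (distribute ∧ over ∨)
≡ ¬D ∧ A ∧ B ∨ A ∧ D ∧ ¬B ∨ ¬A ∧ ¬B   (simplify)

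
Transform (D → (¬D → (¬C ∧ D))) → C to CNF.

(D → (¬D → (¬C ∧ D))) → C
⇔ ¬(D → (¬D → (¬C ∧ D))) ∨ C
⇔ ¬(¬D ∨ (¬D → (¬C ∧ D))) ∨ C
⇔ ¬(¬D ∨ ¬¬D ∨ (¬C ∧ D)) ∨ C
⇔ (¬¬D ∧ ¬¬¬D ∧ ¬(¬C ∧ D)) ∨ C
⇔ (D ∧ ¬¬¬D ∧ ¬(¬C ∧ D)) ∨ C
⇔ (D ∧ ¬D ∧ ¬(¬C ∧ D)) ∨ C
⇔ (D ∧ ¬D ∧ (¬¬C ∨ ¬D)) ∨ C
⇔ (D ∧ ¬D ∧ (C ∨ ¬D)) ∨ C
⇔ (D ∨ C) ∧ (¬D ∨ C) ∧ (C ∨ ¬D ∨ C)
⇔ (D ∨ C) ∧ (¬D ∨ C)

(D ∨ C) ∧ (¬D ∨ C)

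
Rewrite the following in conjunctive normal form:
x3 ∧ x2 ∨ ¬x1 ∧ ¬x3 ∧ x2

x3 ∧ x2 ∨ ¬x1 ∧ ¬x3 ∧ x2
≡ (x3 ∨ ¬x1) ∧ (x3 ∨ ¬x3) ∧ (x3 ∨ x2) ∧ (x2 ∨ ¬x1) ∧ (x2 ∨ ¬x3) ∧ (x2 ∨ x2)   [distribute ∨ over ∧]
≡ (x3 ∨ ¬x1) ∧ x2   [simplify]

(x3 ∨ ¬x1) ∧ x2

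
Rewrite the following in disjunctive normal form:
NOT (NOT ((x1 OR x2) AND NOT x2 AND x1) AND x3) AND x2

NOT (NOT ((x1 OR x2) AND NOT x2 AND x1) AND x3) AND x2
= (NOT NOT ((x1 OR x2) AND NOT x2 AND x1) OR NOT x3) AND x2   (De Morgan)
= (((x1 OR x2) AND NOT x2 AND x1) OR NOT x3) AND x2   (double negation)
= (x1 AND NOT x2 AND x1 AND x2) OR (x2 AND NOT x2 AND x1 AND x2) OR (NOT x3 AND x2)   (distribute AND over OR)
= NOT x3 AND x2   (simplify)

NOT x3 AND x2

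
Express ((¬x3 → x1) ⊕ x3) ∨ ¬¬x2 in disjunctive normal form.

((¬x3 → x1) ⊕ x3) ∨ ¬¬x2
≡ ((¬x3 → x1) ∧ ¬x3) ∨ (¬(¬x3 → x1) ∧ x3) ∨ ¬¬x2   — expand ⊕
≡ ((¬¬x3 ∨ x1) ∧ ¬x3) ∨ (¬(¬x3 → x1) ∧ x3) ∨ ¬¬x2   — eliminate →
≡ ((¬¬x3 ∨ x1) ∧ ¬x3) ∨ (¬(¬¬x3 ∨ x1) ∧ x3) ∨ ¬¬x2   — eliminate →
≡ ((x3 ∨ x1) ∧ ¬x3) ∨ (¬(¬¬x3 ∨ x1) ∧ x3) ∨ ¬¬x2   — double negation
≡ ((x3 ∨ x1) ∧ ¬x3) ∨ (¬¬¬x3 ∧ ¬x1 ∧ x3) ∨ ¬¬x2   — De Morgan
≡ ((x3 ∨ x1) ∧ ¬x3) ∨ (¬x3 ∧ ¬x1 ∧ x3) ∨ ¬¬x2   — double negation
≡ ((x3 ∨ x1) ∧ ¬x3) ∨ (¬x3 ∧ ¬x1 ∧ x3) ∨ x2   — double negation
≡ (x3 ∧ ¬x3) ∨ (x1 ∧ ¬x3) ∨ (¬x3 ∧ ¬x1 ∧ x3) ∨ x2   — distribute ∧ over ∨
≡ (x1 ∧ ¬x3) ∨ x2   — simplify

(x1 ∧ ¬x3) ∨ x2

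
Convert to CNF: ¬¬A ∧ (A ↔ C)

¬¬A ∧ (A ↔ C)
⇔ ¬¬A ∧ (A → C) ∧ (C → A)   [eliminate ↔]
⇔ ¬¬A ∧ (¬A ∨ C) ∧ (C → A)   [eliminate →]
⇔ ¬¬A ∧ (¬A ∨ C) ∧ (¬C ∨ A)   [eliminate →]
⇔ A ∧ (¬A ∨ C) ∧ (¬C ∨ A)   [double negation]
⇔ A ∧ (¬A ∨ C)   [simplify]

A ∧ (¬A ∨ C)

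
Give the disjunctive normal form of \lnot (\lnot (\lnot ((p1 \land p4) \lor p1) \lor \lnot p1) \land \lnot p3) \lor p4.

\lnot (\lnot (\lnot ((p1 \land p4) \lor p1) \lor \lnot p1) \land \lnot p3) \lor p4
≡ \lnot \lnot (\lnot ((p1 \land p4) \lor p1) \lor \lnot p1) \lor \lnot \lnot p3 \lor p4   — De Morgan
≡ \lnot ((p1 \land p4) \lor p1) \lor \lnot p1 \lor \lnot \lnot p3 \lor p4   — double negation
≡ (\lnot (p1 \land p4) \land \lnot p1) \lor \lnot p1 \lor \lnot \lnot p3 \lor p4   — De Morgan
≡ ((\lnot p1 \lor \lnot p4) \land \lnot p1) \lor \lnot p1 \lor \lnot \lnot p3 \lor p4   — De Morgan
≡ ((\lnot p1 \lor \lnot p4) \land \lnot p1) \lor \lnot p1 \lor p3 \lor p4   — double negation
≡ (\lnot p1 \land \lnot p1) \lor (\lnot p4 \land \lnot p1) \lor \lnot p1 \lor p3 \lor p4   — distribute \land over \lor
≡ \lnot p1 \lor p3 \lor p4   — simplify

\lnot p1 \lor p3 \lor p4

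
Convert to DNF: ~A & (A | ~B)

~A & (A | ~B)
≡ (~A & A) | (~A & ~B)   [distribute & over |]
≡ ~A & ~B   [simplify]

~A & ~B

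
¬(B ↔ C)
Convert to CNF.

(B ∨ C) ∧ (¬C ∨ ¬B)

¬(B ↔ C)
≡ ¬((B → C) ∧ (C → B))   (eliminate ↔)
≡ ¬((¬B ∨ C) ∧ (C → B))   (eliminate →)
≡ ¬((¬B ∨ C) ∧ (¬C ∨ B))   (eliminate →)
≡ ¬(¬B ∨ C) ∨ ¬(¬C ∨ B)   (De Morgan)
≡ (¬¬B ∧ ¬C) ∨ ¬(¬C ∨ B)   (De Morgan)
≡ (B ∧ ¬C) ∨ ¬(¬C ∨ B)   (double negation)
≡ (B ∧ ¬C) ∨ (¬¬C ∧ ¬B)   (De Morgan)
≡ (B ∧ ¬C) ∨ (C ∧ ¬B)   (double negation)
≡ (B ∨ C) ∧ (B ∨ ¬B) ∧ (¬C ∨ C) ∧ (¬C ∨ ¬B)   (distribute ∨ over ∧)
≡ (B ∨ C) ∧ (¬C ∨ ¬B)   (simplify)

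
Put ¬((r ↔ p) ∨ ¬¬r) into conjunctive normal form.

(r ∨ p) ∧ ¬r

¬((r ↔ p) ∨ ¬¬r)
≡ ¬(((r → p) ∧ (p → r)) ∨ ¬¬r)
≡ ¬(((¬r ∨ p) ∧ (p → r)) ∨ ¬¬r)
≡ ¬(((¬r ∨ p) ∧ (¬p ∨ r)) ∨ ¬¬r)
≡ ¬((¬r ∨ p) ∧ (¬p ∨ r)) ∧ ¬¬¬r
≡ (¬(¬r ∨ p) ∨ ¬(¬p ∨ r)) ∧ ¬¬¬r
≡ ((¬¬r ∧ ¬p) ∨ ¬(¬p ∨ r)) ∧ ¬¬¬r
≡ ((r ∧ ¬p) ∨ ¬(¬p ∨ r)) ∧ ¬¬¬r
≡ ((r ∧ ¬p) ∨ (¬¬p ∧ ¬r)) ∧ ¬¬¬r
≡ ((r ∧ ¬p) ∨ (p ∧ ¬r)) ∧ ¬¬¬r
≡ ((r ∧ ¬p) ∨ (p ∧ ¬r)) ∧ ¬r
≡ (r ∨ p) ∧ (r ∨ ¬r) ∧ (¬p ∨ p) ∧ (¬p ∨ ¬r) ∧ ¬r
≡ (r ∨ p) ∧ ¬r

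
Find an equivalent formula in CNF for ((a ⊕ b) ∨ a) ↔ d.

(¬b ∨ a ∨ d) ∧ (¬a ∨ d) ∧ (¬d ∨ a ∨ b)

((a ⊕ b) ∨ a) ↔ d
⇔ (((a ⊕ b) ∨ a) → d) ∧ (d → ((a ⊕ b) ∨ a))   — eliminate ↔
⇔ (¬((a ⊕ b) ∨ a) ∨ d) ∧ (d → ((a ⊕ b) ∨ a))   — eliminate →
⇔ (¬(((a ∨ b) ∧ ¬(a ∧ b)) ∨ a) ∨ d) ∧ (d → ((a ⊕ b) ∨ a))   — expand ⊕
⇔ (¬(((a ∨ b) ∧ ¬(a ∧ b)) ∨ a) ∨ d) ∧ (¬d ∨ (a ⊕ b) ∨ a)   — eliminate →
⇔ (¬(((a ∨ b) ∧ ¬(a ∧ b)) ∨ a) ∨ d) ∧ (¬d ∨ ((a ∨ b) ∧ ¬(a ∧ b)) ∨ a)   — expand ⊕
⇔ ((¬((a ∨ b) ∧ ¬(a ∧ b)) ∧ ¬a) ∨ d) ∧ (¬d ∨ ((a ∨ b) ∧ ¬(a ∧ b)) ∨ a)   — De Morgan
⇔ (((¬(a ∨ b) ∨ ¬¬(a ∧ b)) ∧ ¬a) ∨ d) ∧ (¬d ∨ ((a ∨ b) ∧ ¬(a ∧ b)) ∨ a)   — De Morgan
⇔ ((((¬a ∧ ¬b) ∨ ¬¬(a ∧ b)) ∧ ¬a) ∨ d) ∧ (¬d ∨ ((a ∨ b) ∧ ¬(a ∧ b)) ∨ a)   — De Morgan
⇔ ((((¬a ∧ ¬b) ∨ (a ∧ b)) ∧ ¬a) ∨ d) ∧ (¬d ∨ ((a ∨ b) ∧ ¬(a ∧ b)) ∨ a)   — double negation
⇔ ((((¬a ∧ ¬b) ∨ (a ∧ b)) ∧ ¬a) ∨ d) ∧ (¬d ∨ ((a ∨ b) ∧ (¬a ∨ ¬b)) ∨ a)   — De Morgan
⇔ (¬a ∨ a ∨ d) ∧ (¬a ∨ b ∨ d) ∧ (¬b ∨ a ∨ d) ∧ (¬b ∨ b ∨ d) ∧ (¬a ∨ d) ∧ (¬d ∨ a ∨ b ∨ a) ∧ (¬d ∨ ¬a ∨ ¬b ∨ a)   — distribute ∨ over ∧
⇔ (¬b ∨ a ∨ d) ∧ (¬a ∨ d) ∧ (¬d ∨ a ∨ b)   — simplify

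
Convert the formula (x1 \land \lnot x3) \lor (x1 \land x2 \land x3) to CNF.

(x1 \land \lnot x3) \lor (x1 \land x2 \land x3)
⇔ (x1 \lor x1) \land (x1 \lor x2) \land (x1 \lor x3) \land (\lnot x3 \lor x1) \land (\lnot x3 \lor x2) \land (\lnot x3 \lor x3)
⇔ x1 \land (\lnot x3 \lor x2)

x1 \land (\lnot x3 \lor x2)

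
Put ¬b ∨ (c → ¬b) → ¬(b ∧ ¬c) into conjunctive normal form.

c ∨ ¬b

¬b ∨ (c → ¬b) → ¬(b ∧ ¬c)
≡ ¬(¬b ∨ (c → ¬b)) ∨ ¬(b ∧ ¬c)   — eliminate →
≡ ¬(¬b ∨ ¬c ∨ ¬b) ∨ ¬(b ∧ ¬c)   — eliminate →
≡ ¬¬b ∧ ¬¬c ∧ ¬¬b ∨ ¬(b ∧ ¬c)   — De Morgan
≡ b ∧ ¬¬c ∧ ¬¬b ∨ ¬(b ∧ ¬c)   — double negation
≡ b ∧ c ∧ ¬¬b ∨ ¬(b ∧ ¬c)   — double negation
≡ b ∧ c ∧ b ∨ ¬(b ∧ ¬c)   — double negation
≡ b ∧ c ∧ b ∨ ¬b ∨ ¬¬c   — De Morgan
≡ b ∧ c ∧ b ∨ ¬b ∨ c   — double negation
≡ (b ∨ ¬b ∨ c) ∧ (c ∨ ¬b ∨ c) ∧ (b ∨ ¬b ∨ c)   — distribute ∨ over ∧
≡ c ∨ ¬b   — simplify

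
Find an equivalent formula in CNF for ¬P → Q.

¬P → Q
⇔ ¬¬P ∨ Q   [eliminate →]
⇔ P ∨ Q   [double negation]

P ∨ Q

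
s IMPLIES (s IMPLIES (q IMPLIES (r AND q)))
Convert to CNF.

NOT s OR NOT q OR r

s IMPLIES (s IMPLIES (q IMPLIES (r AND q)))
≡ NOT s OR (s IMPLIES (q IMPLIES (r AND q)))
≡ NOT s OR NOT s OR (q IMPLIES (r AND q))
≡ NOT s OR NOT s OR NOT q OR (r AND q)
≡ (NOT s OR NOT s OR NOT q OR r) AND (NOT s OR NOT s OR NOT q OR q)
≡ NOT s OR NOT q OR r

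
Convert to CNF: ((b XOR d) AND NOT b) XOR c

((b XOR d) AND NOT b) XOR c
⇔ (((b XOR d) AND NOT b) OR c) AND NOT ((b XOR d) AND NOT b AND c)   [expand XOR]
⇔ (((b OR d) AND NOT (b AND d) AND NOT b) OR c) AND NOT ((b XOR d) AND NOT b AND c)   [expand XOR]
⇔ (((b OR d) AND NOT (b AND d) AND NOT b) OR c) AND NOT ((b OR d) AND NOT (b AND d) AND NOT b AND c)   [expand XOR]
⇔ (((b OR d) AND (NOT b OR NOT d) AND NOT b) OR c) AND NOT ((b OR d) AND NOT (b AND d) AND NOT b AND c)   [De Morgan]
⇔ (((b OR d) AND (NOT b OR NOT d) AND NOT b) OR c) AND (NOT (b OR d) OR NOT NOT (b AND d) OR NOT NOT b OR NOT c)   [De Morgan]
⇔ (((b OR d) AND (NOT b OR NOT d) AND NOT b) OR c) AND ((NOT b AND NOT d) OR NOT NOT (b AND d) OR NOT NOT b OR NOT c)   [De Morgan]
⇔ (((b OR d) AND (NOT b OR NOT d) AND NOT b) OR c) AND ((NOT b AND NOT d) OR (b AND d) OR NOT NOT b OR NOT c)   [double negation]
⇔ (((b OR d) AND (NOT b OR NOT d) AND NOT b) OR c) AND ((NOT b AND NOT d) OR (b AND d) OR b OR NOT c)   [double negation]
⇔ (b OR d OR c) AND (NOT b OR NOT d OR c) AND (NOT b OR c) AND (NOT b OR b OR b OR NOT c) AND (NOT b OR d OR b OR NOT c) AND (NOT d OR b OR b OR NOT c) AND (NOT d OR d OR b OR NOT c)   [distribute OR over AND]
⇔ (b OR d OR c) AND (NOT b OR c) AND (NOT d OR b OR NOT c)   [simplify]

(b OR d OR c) AND (NOT b OR c) AND (NOT d OR b OR NOT c)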